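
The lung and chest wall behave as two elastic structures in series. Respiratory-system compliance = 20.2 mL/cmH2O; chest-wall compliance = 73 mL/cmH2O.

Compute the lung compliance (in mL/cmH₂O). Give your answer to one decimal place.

27.9

1/CL = 1/Crs − 1/Ccw.
1/CL = 1/20.2 − 1/73 = 0.03581.
CL = 27.925 mL/cmH2O.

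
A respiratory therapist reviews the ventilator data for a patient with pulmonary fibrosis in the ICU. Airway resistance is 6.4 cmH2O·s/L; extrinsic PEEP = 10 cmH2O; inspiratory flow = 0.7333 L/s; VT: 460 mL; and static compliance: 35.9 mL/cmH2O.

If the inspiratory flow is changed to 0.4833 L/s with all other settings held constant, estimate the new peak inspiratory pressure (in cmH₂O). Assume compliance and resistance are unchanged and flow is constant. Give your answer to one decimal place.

25.9

PIP = Vt/C + R·V̇ + PEEP (constant-flow equation of motion).
Only the resistive term changes: ΔPIP = R × ΔV̇ = 6.4 × (0.4833 − 0.7333) = 6.4 × -0.25 = -1.6 cmH2O.
Original PIP = 460/35.9 + 6.4×0.7333 + 10 = 27.506 cmH2O; new PIP = 27.506 + (-1.6) = 25.906 cmH2O.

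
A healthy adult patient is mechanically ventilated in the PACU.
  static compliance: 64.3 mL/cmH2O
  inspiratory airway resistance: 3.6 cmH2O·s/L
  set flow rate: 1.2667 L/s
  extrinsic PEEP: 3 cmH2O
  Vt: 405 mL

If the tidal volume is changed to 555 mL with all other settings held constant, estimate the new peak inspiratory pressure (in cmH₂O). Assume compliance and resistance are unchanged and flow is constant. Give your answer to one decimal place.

PIP = Vt/C + R·V̇ + PEEP (constant-flow equation of motion).
Only the elastic term changes: ΔPIP = ΔVt / C = (555 − 405) / 64.3 = 2.333 cmH2O.
Original PIP = 405/64.3 + 3.6×1.2667 + 3 = 13.859 cmH2O; new PIP = 13.859 + (2.333) = 16.192 cmH2O.

16.2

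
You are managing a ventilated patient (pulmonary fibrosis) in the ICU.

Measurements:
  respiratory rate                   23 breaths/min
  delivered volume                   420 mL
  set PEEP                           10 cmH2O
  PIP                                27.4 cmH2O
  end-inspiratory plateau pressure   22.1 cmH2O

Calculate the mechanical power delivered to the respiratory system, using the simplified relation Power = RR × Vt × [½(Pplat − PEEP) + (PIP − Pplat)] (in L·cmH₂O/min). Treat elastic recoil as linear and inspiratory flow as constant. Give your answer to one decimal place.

109.6

Per-breath work = Vt × [½(Pplat−PEEP) + (PIP−Pplat)] = 0.420 × [0.5×12.1 + 5.3] = 0.420 × 11.35 = 4.767 L·cmH2O.
Power = 23 × 4.767 = 109.64 L·cmH2O/min.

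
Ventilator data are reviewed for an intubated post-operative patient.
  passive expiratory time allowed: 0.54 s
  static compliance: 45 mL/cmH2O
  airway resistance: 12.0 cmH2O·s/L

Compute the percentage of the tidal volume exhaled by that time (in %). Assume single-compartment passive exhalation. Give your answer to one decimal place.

63.2

τ = R × C = 12.0 × 45 mL/cmH2O = 12.0 × 0.045 L/cmH2O = 0.54 s.
Passive exhalation: V(t)/V₀ = e^(−t/τ) = e^(−0.54/0.54) = 0.3679.
Fraction exhaled = 1 − 0.3679 = 0.6321 → 63.21%.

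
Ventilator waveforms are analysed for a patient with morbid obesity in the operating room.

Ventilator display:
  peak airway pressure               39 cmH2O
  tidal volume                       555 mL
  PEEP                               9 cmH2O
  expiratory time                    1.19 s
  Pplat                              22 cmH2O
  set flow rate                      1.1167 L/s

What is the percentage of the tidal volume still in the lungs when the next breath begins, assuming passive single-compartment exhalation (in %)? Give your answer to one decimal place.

16.0

R = (PIP − Pplat)/V̇ = (39 − 22) / 1.1167 = 17.0/1.1167 = 15.223 cmH2O·s/L.
C = Vt/(Pplat − PEEP) = 555.0 / (22 − 9) = 555.0/13.0 = 42.692 mL/cmH2O.
τ = R × C = 15.223 × 0.04269 L/cmH2O = 0.6499 s.
Fraction remaining at end-expiration = e^(−Te/τ) = e^(−1.19/0.6499) = 0.1602 → 16.02%.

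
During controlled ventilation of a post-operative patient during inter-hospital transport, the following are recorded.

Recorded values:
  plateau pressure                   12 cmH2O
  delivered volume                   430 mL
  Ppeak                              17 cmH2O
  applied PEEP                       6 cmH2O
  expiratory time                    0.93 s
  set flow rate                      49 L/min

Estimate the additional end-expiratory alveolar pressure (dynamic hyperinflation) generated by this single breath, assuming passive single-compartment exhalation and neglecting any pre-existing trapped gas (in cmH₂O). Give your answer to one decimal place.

Flow: 49 L/min ÷ 60 = 0.8167 L/s.
R = (PIP − Pplat)/V̇ = (17 − 12) / 0.8167 = 5.0/0.8167 = 6.122 cmH2O·s/L.
C = Vt/(Pplat − PEEP) = 430.0 / (12 − 6) = 430.0/6.0 = 71.667 mL/cmH2O.
τ = R × C = 6.122 × 0.07167 L/cmH2O = 0.4388 s.
Fraction remaining = e^(−Te/τ) = e^(−0.93/0.4388) = 0.1201; trapped volume = 430.0 × 0.1201 = 51.643 mL.
Additional alveolar pressure from trapping ≈ V_trapped / C = 51.643 / 71.667 = 0.7206 cmH2O.

0.7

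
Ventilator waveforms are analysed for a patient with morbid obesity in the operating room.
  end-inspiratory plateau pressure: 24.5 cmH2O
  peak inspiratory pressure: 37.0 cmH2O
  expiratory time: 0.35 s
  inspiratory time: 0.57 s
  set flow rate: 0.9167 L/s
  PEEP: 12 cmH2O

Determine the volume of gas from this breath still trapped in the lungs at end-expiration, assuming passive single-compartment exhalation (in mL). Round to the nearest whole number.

283

Vt = flow × Ti = 0.9167 L/s × 0.57 s × 1000 mL/L = 522.52 mL.
R = (PIP − Pplat)/V̇ = (37.0 − 24.5) / 0.9167 = 12.5/0.9167 = 13.636 cmH2O·s/L.
C = Vt/(Pplat − PEEP) = 522.52 / (24.5 − 12) = 522.52/12.5 = 41.802 mL/cmH2O.
τ = R × C = 13.636 × 0.0418 L/cmH2O = 0.57 s.
Fraction remaining = e^(−Te/τ) = e^(−0.35/0.57) = 0.5412.
Trapped volume = 522.52 × 0.5412 = 282.79 mL.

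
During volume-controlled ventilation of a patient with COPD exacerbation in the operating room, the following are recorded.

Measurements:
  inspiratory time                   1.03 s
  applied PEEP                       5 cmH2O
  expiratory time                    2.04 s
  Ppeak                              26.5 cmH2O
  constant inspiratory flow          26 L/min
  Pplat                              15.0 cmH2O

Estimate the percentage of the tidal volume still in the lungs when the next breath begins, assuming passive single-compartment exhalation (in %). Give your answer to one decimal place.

Flow: 26 L/min ÷ 60 = 0.4333 L/s.
Vt = flow × Ti = 0.4333 L/s × 1.03 s × 1000 mL/L = 446.3 mL.
R = (PIP − Pplat)/V̇ = (26.5 − 15.0) / 0.4333 = 11.5/0.4333 = 26.541 cmH2O·s/L.
C = Vt/(Pplat − PEEP) = 446.3 / (15.0 − 5) = 446.3/10.0 = 44.63 mL/cmH2O.
τ = R × C = 26.541 × 0.04463 L/cmH2O = 1.185 s.
Fraction remaining at end-expiration = e^(−Te/τ) = e^(−2.04/1.185) = 0.1788 → 17.88%.

17.9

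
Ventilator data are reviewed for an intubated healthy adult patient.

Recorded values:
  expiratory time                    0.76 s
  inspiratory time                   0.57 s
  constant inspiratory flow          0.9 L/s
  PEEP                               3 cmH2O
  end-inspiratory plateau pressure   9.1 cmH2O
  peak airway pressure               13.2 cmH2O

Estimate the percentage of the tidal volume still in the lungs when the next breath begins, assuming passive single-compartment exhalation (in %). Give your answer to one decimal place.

13.8

Vt = flow × Ti = 0.9 L/s × 0.57 s × 1000 mL/L = 513.0 mL.
R = (PIP − Pplat)/V̇ = (13.2 − 9.1) / 0.9 = 4.1/0.9 = 4.556 cmH2O·s/L.
C = Vt/(Pplat − PEEP) = 513.0 / (9.1 − 3) = 513.0/6.1 = 84.098 mL/cmH2O.
τ = R × C = 4.556 × 0.0841 L/cmH2O = 0.3832 s.
Fraction remaining at end-expiration = e^(−Te/τ) = e^(−0.76/0.3832) = 0.1376 → 13.76%.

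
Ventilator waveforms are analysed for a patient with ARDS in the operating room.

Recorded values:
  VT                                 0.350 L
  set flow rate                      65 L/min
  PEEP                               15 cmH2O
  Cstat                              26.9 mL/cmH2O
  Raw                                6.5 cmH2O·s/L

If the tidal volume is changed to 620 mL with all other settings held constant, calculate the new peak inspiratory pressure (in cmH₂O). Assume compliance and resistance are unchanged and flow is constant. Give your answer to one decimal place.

45.1

Flow: 65 L/min ÷ 60 = 1.0833 L/s.
PIP = Vt/C + R·V̇ + PEEP (constant-flow equation of motion).
Only the elastic term changes: ΔPIP = ΔVt / C = (620 − 350) / 26.9 = 10.037 cmH2O.
Original PIP = 350/26.9 + 6.5×1.0833 + 15 = 35.053 cmH2O; new PIP = 35.053 + (10.037) = 45.09 cmH2O.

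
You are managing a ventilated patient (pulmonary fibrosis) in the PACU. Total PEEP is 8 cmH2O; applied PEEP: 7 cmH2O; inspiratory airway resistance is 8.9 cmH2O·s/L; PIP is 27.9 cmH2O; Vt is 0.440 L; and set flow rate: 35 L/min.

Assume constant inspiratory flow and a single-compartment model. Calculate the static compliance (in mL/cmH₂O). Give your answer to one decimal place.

29.9

Flow: 35 L/min ÷ 60 = 0.5833 L/s.
Total PEEP = 8 cmH2O (set 7 + intrinsic 1); this is the baseline alveolar pressure.
Equation of motion (constant flow): PIP = Vt/C + R·V̇ + PEEP.
Vt/C = PIP − R·V̇ − PEEP = 27.9 − 8.9×0.5833 − 8 = 27.9 − 5.191 − 8 = 14.709 cmH2O.
C = Vt / 14.709 = 440 / 14.709 = 29.914 mL/cmH2O.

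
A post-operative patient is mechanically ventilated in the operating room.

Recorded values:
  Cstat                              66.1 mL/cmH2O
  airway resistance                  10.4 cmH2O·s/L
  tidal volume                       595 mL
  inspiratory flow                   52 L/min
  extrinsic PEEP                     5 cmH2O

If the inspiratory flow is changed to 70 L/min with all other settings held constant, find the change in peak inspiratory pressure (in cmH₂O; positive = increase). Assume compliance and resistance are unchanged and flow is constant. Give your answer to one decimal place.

Flow: 52 L/min ÷ 60 = 0.8667 L/s.
New flow: 70 L/min ÷ 60 = 1.1667 L/s.
PIP = Vt/C + R·V̇ + PEEP (constant-flow equation of motion).
Only the resistive term changes: ΔPIP = R × ΔV̇ = 10.4 × (1.1667 − 0.8667) = 10.4 × 0.3 = 3.12 cmH2O.

3.1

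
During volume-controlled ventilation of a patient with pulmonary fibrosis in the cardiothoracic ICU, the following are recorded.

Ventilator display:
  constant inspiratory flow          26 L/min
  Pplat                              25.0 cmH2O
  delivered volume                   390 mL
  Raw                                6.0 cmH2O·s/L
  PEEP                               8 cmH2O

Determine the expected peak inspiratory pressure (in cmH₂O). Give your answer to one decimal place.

27.6

Flow: 26 L/min ÷ 60 = 0.4333 L/s.
PIP = Pplat + Raw × flow = 25.0 + 6.0 × 0.4333 = 25.0 + 2.6 = 27.6 cmH2O.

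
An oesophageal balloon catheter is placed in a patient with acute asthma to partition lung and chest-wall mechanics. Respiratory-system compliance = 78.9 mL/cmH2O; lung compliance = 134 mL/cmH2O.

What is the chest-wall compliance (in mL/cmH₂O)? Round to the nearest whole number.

1/Ccw = 1/Crs − 1/CL.
1/Ccw = 1/78.9 − 1/134 = 0.005212.
Ccw = 191.86 mL/cmH2O.

192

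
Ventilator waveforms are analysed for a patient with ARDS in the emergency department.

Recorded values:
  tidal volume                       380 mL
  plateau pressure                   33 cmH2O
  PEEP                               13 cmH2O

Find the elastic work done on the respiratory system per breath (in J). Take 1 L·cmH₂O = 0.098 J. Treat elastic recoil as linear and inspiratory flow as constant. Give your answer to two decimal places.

Elastic work ≈ ½ × (Pplat − PEEP) × Vt = 0.5 × (33 − 13) × 0.380 L = 0.5 × 20.0 × 0.380 = 3.8 L·cmH2O.
× 0.098 J/(L·cmH2O) → 0.3724 J.

0.37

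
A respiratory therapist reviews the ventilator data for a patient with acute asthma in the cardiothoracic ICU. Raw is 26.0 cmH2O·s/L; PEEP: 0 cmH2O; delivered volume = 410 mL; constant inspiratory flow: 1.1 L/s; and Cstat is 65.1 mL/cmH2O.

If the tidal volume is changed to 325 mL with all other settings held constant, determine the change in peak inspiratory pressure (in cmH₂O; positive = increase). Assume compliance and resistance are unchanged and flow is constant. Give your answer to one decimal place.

-1.3

PIP = Vt/C + R·V̇ + PEEP (constant-flow equation of motion).
Only the elastic term changes: ΔPIP = ΔVt / C = (325 − 410) / 65.1 = -1.306 cmH2O.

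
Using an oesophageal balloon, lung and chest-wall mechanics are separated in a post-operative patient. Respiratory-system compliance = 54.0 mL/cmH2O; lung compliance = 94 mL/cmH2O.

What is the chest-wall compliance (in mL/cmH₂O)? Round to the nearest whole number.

127

1/Ccw = 1/Crs − 1/CL.
1/Ccw = 1/54.0 − 1/94 = 0.00788.
Ccw = 126.9 mL/cmH2O.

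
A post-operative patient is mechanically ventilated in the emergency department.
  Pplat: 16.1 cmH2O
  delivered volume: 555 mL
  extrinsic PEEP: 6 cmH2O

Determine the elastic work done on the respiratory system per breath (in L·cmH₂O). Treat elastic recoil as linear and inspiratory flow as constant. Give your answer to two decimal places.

2.80

Elastic work ≈ ½ × (Pplat − PEEP) × Vt = 0.5 × (16.1 − 6) × 0.555 L = 0.5 × 10.1 × 0.555 = 2.803 L·cmH2O.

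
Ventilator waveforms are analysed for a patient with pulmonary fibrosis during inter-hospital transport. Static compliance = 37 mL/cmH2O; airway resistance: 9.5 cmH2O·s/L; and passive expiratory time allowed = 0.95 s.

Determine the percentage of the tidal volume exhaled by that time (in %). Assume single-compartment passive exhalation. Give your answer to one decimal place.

τ = R × C = 9.5 × 37 mL/cmH2O = 9.5 × 0.037 L/cmH2O = 0.3515 s.
Passive exhalation: V(t)/V₀ = e^(−t/τ) = e^(−0.95/0.3515) = 0.06702.
Fraction exhaled = 1 − 0.06702 = 0.933 → 93.3%.

93.3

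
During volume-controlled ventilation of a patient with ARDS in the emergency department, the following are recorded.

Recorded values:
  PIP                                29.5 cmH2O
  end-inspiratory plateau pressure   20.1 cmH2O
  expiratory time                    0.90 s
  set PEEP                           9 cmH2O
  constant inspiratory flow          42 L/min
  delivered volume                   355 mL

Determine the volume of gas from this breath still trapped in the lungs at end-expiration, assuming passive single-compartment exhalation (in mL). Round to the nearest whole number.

44

Flow: 42 L/min ÷ 60 = 0.7 L/s.
R = (PIP − Pplat)/V̇ = (29.5 − 20.1) / 0.7 = 9.4/0.7 = 13.429 cmH2O·s/L.
C = Vt/(Pplat − PEEP) = 355.0 / (20.1 − 9) = 355.0/11.1 = 31.982 mL/cmH2O.
τ = R × C = 13.429 × 0.03198 L/cmH2O = 0.4295 s.
Fraction remaining = e^(−Te/τ) = e^(−0.90/0.4295) = 0.123.
Trapped volume = 355.0 × 0.123 = 43.665 mL.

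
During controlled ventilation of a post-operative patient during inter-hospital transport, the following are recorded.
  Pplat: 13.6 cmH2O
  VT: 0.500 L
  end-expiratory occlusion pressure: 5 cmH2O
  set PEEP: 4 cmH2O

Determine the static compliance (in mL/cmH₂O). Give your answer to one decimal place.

End-expiratory occlusion gives total PEEP = 5 cmH2O (intrinsic PEEP = 5 − 4 = 1). Use total PEEP for the elastic gradient.
Cstat = Vt / (Pplat − PEEPtotal) = 500 / (13.6 − 5) = 500 / 8.6 = 58.14 mL/cmH2O.

58.1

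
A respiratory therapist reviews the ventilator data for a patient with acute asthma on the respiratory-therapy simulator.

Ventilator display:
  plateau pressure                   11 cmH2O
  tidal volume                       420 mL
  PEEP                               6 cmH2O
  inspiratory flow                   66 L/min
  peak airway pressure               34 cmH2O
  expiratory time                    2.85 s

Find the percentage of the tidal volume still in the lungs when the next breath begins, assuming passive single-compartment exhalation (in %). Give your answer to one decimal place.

19.7

Flow: 66 L/min ÷ 60 = 1.1 L/s.
R = (PIP − Pplat)/V̇ = (34 − 11) / 1.1 = 23.0/1.1 = 20.909 cmH2O·s/L.
C = Vt/(Pplat − PEEP) = 420.0 / (11 − 6) = 420.0/5.0 = 84.0 mL/cmH2O.
τ = R × C = 20.909 × 0.084 L/cmH2O = 1.756 s.
Fraction remaining at end-expiration = e^(−Te/τ) = e^(−2.85/1.756) = 0.1973 → 19.73%.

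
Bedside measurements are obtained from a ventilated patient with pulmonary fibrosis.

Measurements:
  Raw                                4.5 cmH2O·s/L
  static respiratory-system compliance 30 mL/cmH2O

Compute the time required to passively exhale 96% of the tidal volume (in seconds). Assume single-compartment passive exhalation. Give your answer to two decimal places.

τ = R × C = 4.5 × 30 mL/cmH2O = 4.5 × 0.030 L/cmH2O = 0.135 s.
Exhaled fraction f = 1 − e^(−t/τ) → t = −τ·ln(1 − f) = −0.135·ln(0.04) = 0.4345 s.

0.43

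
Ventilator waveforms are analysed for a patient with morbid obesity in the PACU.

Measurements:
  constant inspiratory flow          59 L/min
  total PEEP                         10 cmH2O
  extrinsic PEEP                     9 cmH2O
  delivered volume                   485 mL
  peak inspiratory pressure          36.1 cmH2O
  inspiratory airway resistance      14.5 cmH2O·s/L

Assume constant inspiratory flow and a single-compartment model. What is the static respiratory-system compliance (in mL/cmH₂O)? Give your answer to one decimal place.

41.0

Flow: 59 L/min ÷ 60 = 0.9833 L/s.
Total PEEP = 10 cmH2O (set 9 + intrinsic 1); this is the baseline alveolar pressure.
Equation of motion (constant flow): PIP = Vt/C + R·V̇ + PEEP.
Vt/C = PIP − R·V̇ − PEEP = 36.1 − 14.5×0.9833 − 10 = 36.1 − 14.258 − 10 = 11.842 cmH2O.
C = Vt / 11.842 = 485 / 11.842 = 40.956 mL/cmH2O.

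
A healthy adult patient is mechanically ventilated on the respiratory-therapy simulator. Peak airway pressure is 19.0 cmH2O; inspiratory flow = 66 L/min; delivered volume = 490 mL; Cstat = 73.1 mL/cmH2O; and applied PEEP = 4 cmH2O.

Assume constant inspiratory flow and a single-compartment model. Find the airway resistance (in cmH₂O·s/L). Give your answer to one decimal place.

Flow: 66 L/min ÷ 60 = 1.1 L/s.
Equation of motion (constant flow): PIP = Vt/C + R·V̇ + PEEP.
R·V̇ = PIP − Vt/C − PEEP = 19.0 − 490/73.1 − 4 = 19.0 − 6.703 − 4 = 8.297 cmH2O.
R = 8.297 / 1.1 = 7.543 cmH2O·s/L.

7.5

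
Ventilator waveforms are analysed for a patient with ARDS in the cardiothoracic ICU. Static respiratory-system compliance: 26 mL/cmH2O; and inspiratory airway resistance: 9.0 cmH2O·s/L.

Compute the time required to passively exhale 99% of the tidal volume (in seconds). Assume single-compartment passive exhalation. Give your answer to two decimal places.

τ = R × C = 9.0 × 26 mL/cmH2O = 9.0 × 0.026 L/cmH2O = 0.234 s.
Exhaled fraction f = 1 − e^(−t/τ) → t = −τ·ln(1 − f) = −0.234·ln(0.01) = 1.078 s.

1.08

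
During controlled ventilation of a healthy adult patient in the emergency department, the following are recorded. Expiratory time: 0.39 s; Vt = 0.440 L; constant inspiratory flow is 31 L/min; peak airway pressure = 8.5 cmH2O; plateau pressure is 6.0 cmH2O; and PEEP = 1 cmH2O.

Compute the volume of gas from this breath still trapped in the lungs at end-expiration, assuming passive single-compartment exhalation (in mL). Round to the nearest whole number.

Flow: 31 L/min ÷ 60 = 0.5167 L/s.
R = (PIP − Pplat)/V̇ = (8.5 − 6.0) / 0.5167 = 2.5/0.5167 = 4.838 cmH2O·s/L.
C = Vt/(Pplat − PEEP) = 440.0 / (6.0 − 1) = 440.0/5.0 = 88.0 mL/cmH2O.
τ = R × C = 4.838 × 0.088 L/cmH2O = 0.4257 s.
Fraction remaining = e^(−Te/τ) = e^(−0.39/0.4257) = 0.4001.
Trapped volume = 440.0 × 0.4001 = 176.04 mL.

176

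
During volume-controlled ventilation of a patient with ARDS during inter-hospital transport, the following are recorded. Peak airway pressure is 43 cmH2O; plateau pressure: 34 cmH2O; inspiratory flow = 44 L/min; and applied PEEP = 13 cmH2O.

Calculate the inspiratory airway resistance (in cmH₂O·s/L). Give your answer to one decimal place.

12.3

Flow: 44 L/min ÷ 60 = 0.7333 L/s.
Raw = (PIP − Pplat) / flow = (43 − 34) / 0.7333 = 9.0 / 0.7333 = 12.273 cmH2O·s/L.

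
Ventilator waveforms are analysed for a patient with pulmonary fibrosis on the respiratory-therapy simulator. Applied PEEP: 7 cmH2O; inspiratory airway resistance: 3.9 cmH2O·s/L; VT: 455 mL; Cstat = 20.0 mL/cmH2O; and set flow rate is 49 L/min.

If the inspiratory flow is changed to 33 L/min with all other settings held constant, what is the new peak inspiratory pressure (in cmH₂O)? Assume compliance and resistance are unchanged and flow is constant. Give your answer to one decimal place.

Flow: 49 L/min ÷ 60 = 0.8167 L/s.
New flow: 33 L/min ÷ 60 = 0.55 L/s.
PIP = Vt/C + R·V̇ + PEEP (constant-flow equation of motion).
Only the resistive term changes: ΔPIP = R × ΔV̇ = 3.9 × (0.55 − 0.8167) = 3.9 × -0.2667 = -1.04 cmH2O.
Original PIP = 455/20.0 + 3.9×0.8167 + 7 = 32.935 cmH2O; new PIP = 32.935 + (-1.04) = 31.895 cmH2O.

31.9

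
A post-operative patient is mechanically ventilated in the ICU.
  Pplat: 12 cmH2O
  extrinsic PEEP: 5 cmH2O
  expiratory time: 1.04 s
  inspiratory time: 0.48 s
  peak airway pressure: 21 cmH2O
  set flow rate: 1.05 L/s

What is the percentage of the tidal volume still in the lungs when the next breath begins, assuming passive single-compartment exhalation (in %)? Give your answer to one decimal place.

18.5

Vt = flow × Ti = 1.05 L/s × 0.48 s × 1000 mL/L = 504.0 mL.
R = (PIP − Pplat)/V̇ = (21 − 12) / 1.05 = 9.0/1.05 = 8.571 cmH2O·s/L.
C = Vt/(Pplat − PEEP) = 504.0 / (12 − 5) = 504.0/7.0 = 72.0 mL/cmH2O.
τ = R × C = 8.571 × 0.072 L/cmH2O = 0.6171 s.
Fraction remaining at end-expiration = e^(−Te/τ) = e^(−1.04/0.6171) = 0.1854 → 18.54%.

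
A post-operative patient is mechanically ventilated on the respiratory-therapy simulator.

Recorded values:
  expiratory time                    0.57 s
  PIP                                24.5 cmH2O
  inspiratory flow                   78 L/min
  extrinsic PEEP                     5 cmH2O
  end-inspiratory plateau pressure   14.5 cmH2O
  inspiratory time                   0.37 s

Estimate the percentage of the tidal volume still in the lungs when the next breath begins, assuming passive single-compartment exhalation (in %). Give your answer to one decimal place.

Flow: 78 L/min ÷ 60 = 1.3 L/s.
Vt = flow × Ti = 1.3 L/s × 0.37 s × 1000 mL/L = 481.0 mL.
R = (PIP − Pplat)/V̇ = (24.5 − 14.5) / 1.3 = 10.0/1.3 = 7.692 cmH2O·s/L.
C = Vt/(Pplat − PEEP) = 481.0 / (14.5 − 5) = 481.0/9.5 = 50.632 mL/cmH2O.
τ = R × C = 7.692 × 0.05063 L/cmH2O = 0.3894 s.
Fraction remaining at end-expiration = e^(−Te/τ) = e^(−0.57/0.3894) = 0.2314 → 23.14%.

23.1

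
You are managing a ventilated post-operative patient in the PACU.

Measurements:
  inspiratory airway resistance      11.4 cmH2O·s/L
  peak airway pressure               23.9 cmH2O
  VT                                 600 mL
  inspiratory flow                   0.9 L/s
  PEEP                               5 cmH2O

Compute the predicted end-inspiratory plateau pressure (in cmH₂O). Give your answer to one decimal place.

13.6

Pplat = PIP − Raw × flow = 23.9 − 11.4 × 0.9 = 23.9 − 10.26 = 13.64 cmH2O.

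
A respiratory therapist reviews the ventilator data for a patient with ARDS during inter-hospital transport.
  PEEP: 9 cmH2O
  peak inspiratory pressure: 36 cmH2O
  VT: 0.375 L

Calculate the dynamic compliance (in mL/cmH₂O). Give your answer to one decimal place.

13.9

Dynamic compliance = Vt / (PIP − PEEP) = 375 / (36 − 9) = 375 / 27.0 = 13.889 mL/cmH2O.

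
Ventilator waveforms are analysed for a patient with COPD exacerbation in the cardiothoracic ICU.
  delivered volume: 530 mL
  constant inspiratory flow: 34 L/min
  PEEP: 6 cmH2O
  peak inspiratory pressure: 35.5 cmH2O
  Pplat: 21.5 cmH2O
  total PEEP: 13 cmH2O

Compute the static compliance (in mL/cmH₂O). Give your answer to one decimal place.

62.4

End-expiratory occlusion gives total PEEP = 13 cmH2O (intrinsic PEEP = 13 − 6 = 7). Use total PEEP for the elastic gradient.
Cstat = Vt / (Pplat − PEEPtotal) = 530 / (21.5 − 13) = 530 / 8.5 = 62.353 mL/cmH2O.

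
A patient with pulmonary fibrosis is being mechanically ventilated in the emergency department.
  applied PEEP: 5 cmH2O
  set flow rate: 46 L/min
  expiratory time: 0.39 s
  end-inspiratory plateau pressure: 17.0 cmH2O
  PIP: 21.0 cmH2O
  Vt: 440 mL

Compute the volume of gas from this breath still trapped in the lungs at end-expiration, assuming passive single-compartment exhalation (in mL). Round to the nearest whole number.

57

Flow: 46 L/min ÷ 60 = 0.7667 L/s.
R = (PIP − Pplat)/V̇ = (21.0 − 17.0) / 0.7667 = 4.0/0.7667 = 5.217 cmH2O·s/L.
C = Vt/(Pplat − PEEP) = 440.0 / (17.0 − 5) = 440.0/12.0 = 36.667 mL/cmH2O.
τ = R × C = 5.217 × 0.03667 L/cmH2O = 0.1913 s.
Fraction remaining = e^(−Te/τ) = e^(−0.39/0.1913) = 0.1302.
Trapped volume = 440.0 × 0.1302 = 57.288 mL.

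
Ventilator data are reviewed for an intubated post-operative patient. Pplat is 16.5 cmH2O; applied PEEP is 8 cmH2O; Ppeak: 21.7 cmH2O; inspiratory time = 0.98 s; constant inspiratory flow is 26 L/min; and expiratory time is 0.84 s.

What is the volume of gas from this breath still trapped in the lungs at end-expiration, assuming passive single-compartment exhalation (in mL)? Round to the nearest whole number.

Flow: 26 L/min ÷ 60 = 0.4333 L/s.
Vt = flow × Ti = 0.4333 L/s × 0.98 s × 1000 mL/L = 424.63 mL.
R = (PIP − Pplat)/V̇ = (21.7 − 16.5) / 0.4333 = 5.2/0.4333 = 12.001 cmH2O·s/L.
C = Vt/(Pplat − PEEP) = 424.63 / (16.5 − 8) = 424.63/8.5 = 49.956 mL/cmH2O.
τ = R × C = 12.001 × 0.04996 L/cmH2O = 0.5996 s.
Fraction remaining = e^(−Te/τ) = e^(−0.84/0.5996) = 0.2464.
Trapped volume = 424.63 × 0.2464 = 104.63 mL.

105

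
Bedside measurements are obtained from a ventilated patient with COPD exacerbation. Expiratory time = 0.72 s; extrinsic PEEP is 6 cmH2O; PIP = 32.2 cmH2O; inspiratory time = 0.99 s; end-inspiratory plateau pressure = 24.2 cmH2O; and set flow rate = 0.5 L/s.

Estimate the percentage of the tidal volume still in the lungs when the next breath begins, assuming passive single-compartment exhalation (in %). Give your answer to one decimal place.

19.1

Vt = flow × Ti = 0.5 L/s × 0.99 s × 1000 mL/L = 495.0 mL.
R = (PIP − Pplat)/V̇ = (32.2 − 24.2) / 0.5 = 8.0/0.5 = 16.0 cmH2O·s/L.
C = Vt/(Pplat − PEEP) = 495.0 / (24.2 − 6) = 495.0/18.2 = 27.198 mL/cmH2O.
τ = R × C = 16.0 × 0.0272 L/cmH2O = 0.4352 s.
Fraction remaining at end-expiration = e^(−Te/τ) = e^(−0.72/0.4352) = 0.1912 → 19.12%.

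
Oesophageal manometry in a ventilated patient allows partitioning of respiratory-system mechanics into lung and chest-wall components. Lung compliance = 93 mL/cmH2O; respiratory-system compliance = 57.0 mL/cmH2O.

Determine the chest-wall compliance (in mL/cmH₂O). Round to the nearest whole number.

1/Ccw = 1/Crs − 1/CL.
1/Ccw = 1/57.0 − 1/93 = 0.006791.
Ccw = 147.25 mL/cmH2O.

147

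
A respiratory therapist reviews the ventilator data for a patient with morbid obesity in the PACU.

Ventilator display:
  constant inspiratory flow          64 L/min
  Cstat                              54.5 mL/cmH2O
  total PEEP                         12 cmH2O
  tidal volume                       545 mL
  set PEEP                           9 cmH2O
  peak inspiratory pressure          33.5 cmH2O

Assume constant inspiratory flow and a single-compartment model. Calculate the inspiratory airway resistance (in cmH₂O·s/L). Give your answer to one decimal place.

Flow: 64 L/min ÷ 60 = 1.0667 L/s.
Total PEEP = 12 cmH2O (set 9 + intrinsic 3); this is the baseline alveolar pressure.
Equation of motion (constant flow): PIP = Vt/C + R·V̇ + PEEP.
R·V̇ = PIP − Vt/C − PEEP = 33.5 − 545/54.5 − 12 = 33.5 − 10.0 − 12 = 11.5 cmH2O.
R = 11.5 / 1.0667 = 10.781 cmH2O·s/L.

10.8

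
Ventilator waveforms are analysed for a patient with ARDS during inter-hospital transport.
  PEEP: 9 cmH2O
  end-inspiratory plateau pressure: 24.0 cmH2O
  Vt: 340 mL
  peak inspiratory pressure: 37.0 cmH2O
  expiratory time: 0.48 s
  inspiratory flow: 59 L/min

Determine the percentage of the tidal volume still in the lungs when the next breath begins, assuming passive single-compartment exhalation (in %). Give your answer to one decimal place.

Flow: 59 L/min ÷ 60 = 0.9833 L/s.
R = (PIP − Pplat)/V̇ = (37.0 − 24.0) / 0.9833 = 13.0/0.9833 = 13.221 cmH2O·s/L.
C = Vt/(Pplat − PEEP) = 340.0 / (24.0 − 9) = 340.0/15.0 = 22.667 mL/cmH2O.
τ = R × C = 13.221 × 0.02267 L/cmH2O = 0.2997 s.
Fraction remaining at end-expiration = e^(−Te/τ) = e^(−0.48/0.2997) = 0.2016 → 20.16%.

20.2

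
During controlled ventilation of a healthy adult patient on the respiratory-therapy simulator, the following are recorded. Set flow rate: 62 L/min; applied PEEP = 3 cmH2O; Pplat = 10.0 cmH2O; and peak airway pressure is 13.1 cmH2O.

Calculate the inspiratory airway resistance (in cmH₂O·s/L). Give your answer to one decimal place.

Flow: 62 L/min ÷ 60 = 1.0333 L/s.
Raw = (PIP − Pplat) / flow = (13.1 − 10.0) / 1.0333 = 3.1 / 1.0333 = 3.0 cmH2O·s/L.

3.0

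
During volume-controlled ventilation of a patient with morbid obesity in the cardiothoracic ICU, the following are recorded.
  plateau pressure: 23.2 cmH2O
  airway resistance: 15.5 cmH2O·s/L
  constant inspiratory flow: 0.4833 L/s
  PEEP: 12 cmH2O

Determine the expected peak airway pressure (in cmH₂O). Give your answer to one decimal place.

30.7

PIP = Pplat + Raw × flow = 23.2 + 15.5 × 0.4833 = 23.2 + 7.491 = 30.691 cmH2O.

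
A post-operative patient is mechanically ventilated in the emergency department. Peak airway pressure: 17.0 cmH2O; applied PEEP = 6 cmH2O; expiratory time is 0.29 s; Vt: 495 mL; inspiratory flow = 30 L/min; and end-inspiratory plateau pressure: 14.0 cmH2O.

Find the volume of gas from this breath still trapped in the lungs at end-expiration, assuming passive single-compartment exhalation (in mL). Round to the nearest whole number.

227

Flow: 30 L/min ÷ 60 = 0.5 L/s.
R = (PIP − Pplat)/V̇ = (17.0 − 14.0) / 0.5 = 3.0/0.5 = 6.0 cmH2O·s/L.
C = Vt/(Pplat − PEEP) = 495.0 / (14.0 − 6) = 495.0/8.0 = 61.875 mL/cmH2O.
τ = R × C = 6.0 × 0.06188 L/cmH2O = 0.3713 s.
Fraction remaining = e^(−Te/τ) = e^(−0.29/0.3713) = 0.4579.
Trapped volume = 495.0 × 0.4579 = 226.66 mL.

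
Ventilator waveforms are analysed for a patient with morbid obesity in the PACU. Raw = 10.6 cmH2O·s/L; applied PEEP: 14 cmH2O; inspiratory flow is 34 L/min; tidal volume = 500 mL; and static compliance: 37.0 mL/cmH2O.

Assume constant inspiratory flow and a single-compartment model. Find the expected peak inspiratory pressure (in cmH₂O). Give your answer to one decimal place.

33.5

Flow: 34 L/min ÷ 60 = 0.5667 L/s.
Equation of motion (constant flow): PIP = Vt/C + R·V̇ + PEEP.
PIP = 500/37.0 + 10.6×0.5667 + 14 = 13.514 + 6.007 + 14 = 33.521 cmH2O.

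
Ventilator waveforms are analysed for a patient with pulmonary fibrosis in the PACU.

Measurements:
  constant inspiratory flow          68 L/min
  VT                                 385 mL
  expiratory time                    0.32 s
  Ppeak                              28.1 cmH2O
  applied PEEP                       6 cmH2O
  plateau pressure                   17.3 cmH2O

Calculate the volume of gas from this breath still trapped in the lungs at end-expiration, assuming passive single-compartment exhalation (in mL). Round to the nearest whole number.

144

Flow: 68 L/min ÷ 60 = 1.1333 L/s.
R = (PIP − Pplat)/V̇ = (28.1 − 17.3) / 1.1333 = 10.8/1.1333 = 9.53 cmH2O·s/L.
C = Vt/(Pplat − PEEP) = 385.0 / (17.3 − 6) = 385.0/11.3 = 34.071 mL/cmH2O.
τ = R × C = 9.53 × 0.03407 L/cmH2O = 0.3247 s.
Fraction remaining = e^(−Te/τ) = e^(−0.32/0.3247) = 0.3732.
Trapped volume = 385.0 × 0.3732 = 143.68 mL.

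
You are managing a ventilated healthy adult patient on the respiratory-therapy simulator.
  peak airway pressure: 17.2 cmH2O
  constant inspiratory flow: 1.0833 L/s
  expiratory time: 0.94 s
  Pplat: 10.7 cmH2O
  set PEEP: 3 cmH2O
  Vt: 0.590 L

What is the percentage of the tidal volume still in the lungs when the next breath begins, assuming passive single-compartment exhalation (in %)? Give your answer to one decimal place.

R = (PIP − Pplat)/V̇ = (17.2 − 10.7) / 1.0833 = 6.5/1.0833 = 6.0 cmH2O·s/L.
C = Vt/(Pplat − PEEP) = 590.0 / (10.7 − 3) = 590.0/7.7 = 76.623 mL/cmH2O.
τ = R × C = 6.0 × 0.07662 L/cmH2O = 0.4597 s.
Fraction remaining at end-expiration = e^(−Te/τ) = e^(−0.94/0.4597) = 0.1294 → 12.94%.

12.9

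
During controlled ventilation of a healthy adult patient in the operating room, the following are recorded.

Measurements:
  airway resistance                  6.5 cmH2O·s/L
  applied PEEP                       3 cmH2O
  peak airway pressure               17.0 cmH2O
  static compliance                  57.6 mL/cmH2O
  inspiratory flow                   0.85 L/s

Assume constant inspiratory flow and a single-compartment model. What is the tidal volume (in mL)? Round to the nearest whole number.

488

Equation of motion (constant flow): PIP = Vt/C + R·V̇ + PEEP.
Vt/C = PIP − R·V̇ − PEEP = 17.0 − 5.525 − 3 = 8.475 cmH2O.
Vt = C × 8.475 = 57.6 × 8.475 = 488.16 mL.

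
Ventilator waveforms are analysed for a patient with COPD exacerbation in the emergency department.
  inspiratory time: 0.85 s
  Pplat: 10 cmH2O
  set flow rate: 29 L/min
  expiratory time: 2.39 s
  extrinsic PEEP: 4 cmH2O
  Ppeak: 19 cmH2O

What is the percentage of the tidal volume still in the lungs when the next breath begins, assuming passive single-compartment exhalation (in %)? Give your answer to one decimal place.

Flow: 29 L/min ÷ 60 = 0.4833 L/s.
Vt = flow × Ti = 0.4833 L/s × 0.85 s × 1000 mL/L = 410.81 mL.
R = (PIP − Pplat)/V̇ = (19 − 10) / 0.4833 = 9.0/0.4833 = 18.622 cmH2O·s/L.
C = Vt/(Pplat − PEEP) = 410.81 / (10 − 4) = 410.81/6.0 = 68.468 mL/cmH2O.
τ = R × C = 18.622 × 0.06847 L/cmH2O = 1.275 s.
Fraction remaining at end-expiration = e^(−Te/τ) = e^(−2.39/1.275) = 0.1534 → 15.34%.

15.3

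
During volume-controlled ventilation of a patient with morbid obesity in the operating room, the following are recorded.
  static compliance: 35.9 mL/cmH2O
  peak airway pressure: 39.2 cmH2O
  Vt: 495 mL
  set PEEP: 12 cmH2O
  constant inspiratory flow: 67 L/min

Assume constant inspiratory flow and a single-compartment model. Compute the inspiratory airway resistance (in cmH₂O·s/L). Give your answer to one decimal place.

Flow: 67 L/min ÷ 60 = 1.1167 L/s.
Equation of motion (constant flow): PIP = Vt/C + R·V̇ + PEEP.
R·V̇ = PIP − Vt/C − PEEP = 39.2 − 495/35.9 − 12 = 39.2 − 13.788 − 12 = 13.412 cmH2O.
R = 13.412 / 1.1167 = 12.01 cmH2O·s/L.

12.0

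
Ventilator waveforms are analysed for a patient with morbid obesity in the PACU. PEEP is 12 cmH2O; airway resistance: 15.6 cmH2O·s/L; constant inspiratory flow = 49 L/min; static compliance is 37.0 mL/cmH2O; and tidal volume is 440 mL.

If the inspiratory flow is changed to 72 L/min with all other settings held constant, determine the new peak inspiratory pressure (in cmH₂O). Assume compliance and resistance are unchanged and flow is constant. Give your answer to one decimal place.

42.6

Flow: 49 L/min ÷ 60 = 0.8167 L/s.
New flow: 72 L/min ÷ 60 = 1.2 L/s.
PIP = Vt/C + R·V̇ + PEEP (constant-flow equation of motion).
Only the resistive term changes: ΔPIP = R × ΔV̇ = 15.6 × (1.2 − 0.8167) = 15.6 × 0.3833 = 5.979 cmH2O.
Original PIP = 440/37.0 + 15.6×0.8167 + 12 = 36.632 cmH2O; new PIP = 36.632 + (5.979) = 42.611 cmH2O.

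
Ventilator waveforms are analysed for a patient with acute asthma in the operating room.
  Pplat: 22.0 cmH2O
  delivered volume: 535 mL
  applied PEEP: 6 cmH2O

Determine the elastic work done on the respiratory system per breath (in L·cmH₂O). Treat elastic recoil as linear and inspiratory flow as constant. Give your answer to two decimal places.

4.28

Elastic work ≈ ½ × (Pplat − PEEP) × Vt = 0.5 × (22.0 − 6) × 0.535 L = 0.5 × 16.0 × 0.535 = 4.28 L·cmH2O.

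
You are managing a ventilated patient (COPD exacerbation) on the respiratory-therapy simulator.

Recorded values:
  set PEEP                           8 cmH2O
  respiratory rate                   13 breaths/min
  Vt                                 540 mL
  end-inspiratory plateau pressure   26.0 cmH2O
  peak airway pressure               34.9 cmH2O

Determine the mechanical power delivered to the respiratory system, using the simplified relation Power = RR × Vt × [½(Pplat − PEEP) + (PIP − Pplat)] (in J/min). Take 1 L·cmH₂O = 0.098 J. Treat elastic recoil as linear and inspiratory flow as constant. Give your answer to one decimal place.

Per-breath work = Vt × [½(Pplat−PEEP) + (PIP−Pplat)] = 0.540 × [0.5×18.0 + 8.9] = 0.540 × 17.9 = 9.666 L·cmH2O.
Power = 13 × 9.666 = 125.66 L·cmH2O/min.
× 0.098 J/(L·cmH2O) → 12.315 J/min.

12.3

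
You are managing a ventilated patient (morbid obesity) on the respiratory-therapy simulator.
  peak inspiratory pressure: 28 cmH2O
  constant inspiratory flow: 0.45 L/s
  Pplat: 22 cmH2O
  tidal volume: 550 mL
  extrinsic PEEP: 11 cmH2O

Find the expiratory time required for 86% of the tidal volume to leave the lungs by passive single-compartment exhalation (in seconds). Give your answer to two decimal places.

R = (PIP − Pplat)/V̇ = (28 − 22) / 0.45 = 6.0/0.45 = 13.333 cmH2O·s/L.
C = Vt/(Pplat − PEEP) = 550.0 / (22 − 11) = 550.0/11.0 = 50.0 mL/cmH2O.
τ = R × C = 13.333 × 0.05 L/cmH2O = 0.6667 s.
t = −τ·ln(1 − 0.86) = −0.6667·ln(0.14) = 1.311 s.

1.31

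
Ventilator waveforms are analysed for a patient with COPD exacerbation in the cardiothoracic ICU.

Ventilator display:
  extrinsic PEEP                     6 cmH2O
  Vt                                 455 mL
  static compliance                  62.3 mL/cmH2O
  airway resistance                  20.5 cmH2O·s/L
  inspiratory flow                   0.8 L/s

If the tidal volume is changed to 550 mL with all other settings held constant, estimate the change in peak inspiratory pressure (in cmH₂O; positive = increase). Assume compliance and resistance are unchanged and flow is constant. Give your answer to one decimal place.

1.5

PIP = Vt/C + R·V̇ + PEEP (constant-flow equation of motion).
Only the elastic term changes: ΔPIP = ΔVt / C = (550 − 455) / 62.3 = 1.525 cmH2O.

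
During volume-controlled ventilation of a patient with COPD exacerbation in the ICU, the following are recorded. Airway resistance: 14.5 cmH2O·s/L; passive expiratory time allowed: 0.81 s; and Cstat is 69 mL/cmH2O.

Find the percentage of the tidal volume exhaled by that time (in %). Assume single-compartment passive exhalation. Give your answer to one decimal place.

τ = R × C = 14.5 × 69 mL/cmH2O = 14.5 × 0.069 L/cmH2O = 1.001 s.
Passive exhalation: V(t)/V₀ = e^(−t/τ) = e^(−0.81/1.001) = 0.4452.
Fraction exhaled = 1 − 0.4452 = 0.5548 → 55.48%.

55.5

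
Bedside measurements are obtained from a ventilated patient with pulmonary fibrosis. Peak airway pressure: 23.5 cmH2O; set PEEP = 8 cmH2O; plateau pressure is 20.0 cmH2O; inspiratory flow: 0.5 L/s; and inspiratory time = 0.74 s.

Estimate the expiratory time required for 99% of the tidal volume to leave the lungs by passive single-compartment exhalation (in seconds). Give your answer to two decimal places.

Vt = flow × Ti = 0.5 L/s × 0.74 s × 1000 mL/L = 370.0 mL.
R = (PIP − Pplat)/V̇ = (23.5 − 20.0) / 0.5 = 3.5/0.5 = 7.0 cmH2O·s/L.
C = Vt/(Pplat − PEEP) = 370.0 / (20.0 − 8) = 370.0/12.0 = 30.833 mL/cmH2O.
τ = R × C = 7.0 × 0.03083 L/cmH2O = 0.2158 s.
t = −τ·ln(1 − 0.99) = −0.2158·ln(0.01) = 0.9938 s.

0.99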